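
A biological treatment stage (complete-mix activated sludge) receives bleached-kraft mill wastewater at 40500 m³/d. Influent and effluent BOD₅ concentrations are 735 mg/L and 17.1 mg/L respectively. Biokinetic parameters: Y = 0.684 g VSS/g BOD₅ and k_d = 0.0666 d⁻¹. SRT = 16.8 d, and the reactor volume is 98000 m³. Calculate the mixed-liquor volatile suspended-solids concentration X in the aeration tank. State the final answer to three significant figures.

X = Y·Q·ΔS·θ_c / [V·(1 + k_d θ_c)] = 0.684 × 40500 × (735 − 17.1) × 16.8 / [98000 × (1 + 0.0666 × 16.8)] = 1609 mg/L.

X ≈ 1610 mg/L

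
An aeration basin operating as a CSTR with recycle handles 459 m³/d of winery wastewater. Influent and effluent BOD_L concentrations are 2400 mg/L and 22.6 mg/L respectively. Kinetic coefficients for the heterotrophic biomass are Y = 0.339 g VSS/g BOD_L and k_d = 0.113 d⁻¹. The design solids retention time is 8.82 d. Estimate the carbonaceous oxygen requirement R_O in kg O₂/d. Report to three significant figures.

Observed yield with endogenous decay: Y_obs = Y / (1 + k_d·θ_c) = 0.339 / (1 + 0.113 × 8.82) = 0.339 / 1.997 = 0.1698 g VSS/g BOD_L.
Mass of BOD_L removed per day: Q(S₀ − S) = 459 × 2377 g/m³ = 1091 kg/d.
Biomass synthesised: P_X = Y_obs × 1091 = 185.3 kg VSS/d.
Carbonaceous O₂ demand = substrate oxidised − cell-mass equivalent = 1091 − 1.42 × 185.3 = 828.1 kg O₂/d.

R_O ≈ 828 kg O₂/d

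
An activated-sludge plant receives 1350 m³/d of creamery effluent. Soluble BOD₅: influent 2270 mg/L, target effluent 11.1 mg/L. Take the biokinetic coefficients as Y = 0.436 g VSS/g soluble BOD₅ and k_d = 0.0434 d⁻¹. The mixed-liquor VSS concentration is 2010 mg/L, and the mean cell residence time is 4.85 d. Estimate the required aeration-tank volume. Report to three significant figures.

Rearranging the biomass balance for a CMAS with decay, V = Y·Q·ΔS·θ_c / [X·(1+k_d θ_c)] = 0.436 × 1350 × (2270 − 11.1) × 4.85 / [2010 × (1 + 0.0434 × 4.85)] = 6.45×10^6 / 2433 = 2650 m³.

V ≈ 2650 m³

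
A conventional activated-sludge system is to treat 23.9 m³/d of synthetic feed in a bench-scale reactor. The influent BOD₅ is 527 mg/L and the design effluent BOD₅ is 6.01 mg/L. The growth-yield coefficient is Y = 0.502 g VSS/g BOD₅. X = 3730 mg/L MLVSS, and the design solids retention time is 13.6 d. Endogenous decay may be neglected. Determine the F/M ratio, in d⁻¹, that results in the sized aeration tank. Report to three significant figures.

With k_d = 0 the design equation reduces to V = Y Q (S₀−S) θ_c / X = 0.502 × 23.9 × (527 − 6.01) × 13.6 / 3730 = 22.79 m³.
Food-to-microorganism ratio F/M = Q S₀ / (V X) = 23.9 × 527 / (22.79 × 3730) = 0.1482 d⁻¹.

F/M ≈ 0.148 d⁻¹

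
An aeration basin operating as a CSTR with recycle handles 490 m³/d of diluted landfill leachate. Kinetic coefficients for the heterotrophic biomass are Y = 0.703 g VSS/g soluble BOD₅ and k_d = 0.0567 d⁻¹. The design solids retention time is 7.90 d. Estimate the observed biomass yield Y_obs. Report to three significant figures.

Y_obs ≈ 0.486 g VSS/g soluble BOD₅

The observed yield is Y_obs = Y/(1 + k_d·θ_c) = 0.703 / (1 + 0.0567 × 7.90) = 0.703 / 1.448 = 0.4855 g VSS per g soluble BOD₅ removed.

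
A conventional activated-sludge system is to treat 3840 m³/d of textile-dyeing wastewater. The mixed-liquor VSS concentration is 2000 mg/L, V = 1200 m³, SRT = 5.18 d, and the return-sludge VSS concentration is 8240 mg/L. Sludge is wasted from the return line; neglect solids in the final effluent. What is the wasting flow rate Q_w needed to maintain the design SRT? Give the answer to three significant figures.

θ_c = V·X/(Q_w·X_r) when wasting from the recycle, so Q_w = V·X/(θ_c·X_r) = 1200 × 2000 / (5.18 × 8240) = 56.23 m³/d.

Q_w ≈ 56.2 m³/d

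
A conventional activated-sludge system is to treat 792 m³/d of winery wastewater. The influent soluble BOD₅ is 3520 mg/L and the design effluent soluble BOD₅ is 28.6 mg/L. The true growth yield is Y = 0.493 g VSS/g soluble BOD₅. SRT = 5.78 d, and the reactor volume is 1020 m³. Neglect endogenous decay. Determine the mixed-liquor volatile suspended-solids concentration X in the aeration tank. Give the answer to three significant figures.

From V·X = Y·Q·(S₀ − S)·θ_c (decay neglected): X = 0.493 × 792 × (3520 − 28.6) × 5.78 / 1020 = 7725 mg/L.

X ≈ 7730 mg/L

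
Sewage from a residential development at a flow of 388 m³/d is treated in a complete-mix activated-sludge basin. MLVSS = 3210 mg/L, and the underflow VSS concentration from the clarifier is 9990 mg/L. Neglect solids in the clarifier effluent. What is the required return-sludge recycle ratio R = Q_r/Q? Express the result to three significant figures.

R = Q_r/Q = X/(X_r − X) = 3210 / (9990 − 3210) = 0.4735.

R ≈ 0.473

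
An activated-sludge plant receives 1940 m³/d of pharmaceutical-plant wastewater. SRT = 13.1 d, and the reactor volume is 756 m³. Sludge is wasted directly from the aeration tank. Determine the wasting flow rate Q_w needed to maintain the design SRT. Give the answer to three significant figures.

Q_w ≈ 57.7 m³/d

For wasting at MLVSS concentration, Q_w = V/θ_c = 756.0/13.1 = 57.71 m³/d.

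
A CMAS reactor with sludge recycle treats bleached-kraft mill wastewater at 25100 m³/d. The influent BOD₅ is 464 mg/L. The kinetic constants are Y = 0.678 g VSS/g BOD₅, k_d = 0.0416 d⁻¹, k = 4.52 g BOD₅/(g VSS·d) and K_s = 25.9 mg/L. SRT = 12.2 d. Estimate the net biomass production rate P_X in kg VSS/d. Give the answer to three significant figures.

P_X ≈ 5230 kg VSS/d

Effluent substrate depends only on kinetics and SRT: S = K_s(1 + k_d θ_c) / [θ_c(Yk − k_d) − 1] = 25.9 × (1 + 0.0416 × 12.2) / [12.2 × (0.678 × 4.52 − 0.0416) − 1] = 39.04 / 35.88 = 1.088 mg/L.
The observed yield is Y_obs = Y/(1 + k_d·θ_c) = 0.678 / (1 + 0.0416 × 12.2) = 0.678 / 1.508 = 0.4497 g VSS per g BOD₅ removed.
ΔS = 464 − 1.09 = 462.9 mg/L, so the substrate removal rate is 25100 × 462.9/1000 = 11619 kg BOD₅/d.
Biomass produced: P_X = Y_obs·Q·ΔS = 0.4497 × 11619 ≈ 5226 kg VSS/d.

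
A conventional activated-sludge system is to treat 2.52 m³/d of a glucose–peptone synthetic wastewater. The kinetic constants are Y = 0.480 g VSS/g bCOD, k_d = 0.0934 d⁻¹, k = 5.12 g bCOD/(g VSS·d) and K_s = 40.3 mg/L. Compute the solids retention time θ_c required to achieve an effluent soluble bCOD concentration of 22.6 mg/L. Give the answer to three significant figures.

θ_c ≈ 1.27 d

At the target effluent, Y k S/(K_s+S) = 0.480×5.12×22.6/62.90 = 0.8830 d⁻¹.
θ_c = 1/(μ − k_d) = 1/(0.8830 − 0.0934) = 1/0.7896 = 1.266 d.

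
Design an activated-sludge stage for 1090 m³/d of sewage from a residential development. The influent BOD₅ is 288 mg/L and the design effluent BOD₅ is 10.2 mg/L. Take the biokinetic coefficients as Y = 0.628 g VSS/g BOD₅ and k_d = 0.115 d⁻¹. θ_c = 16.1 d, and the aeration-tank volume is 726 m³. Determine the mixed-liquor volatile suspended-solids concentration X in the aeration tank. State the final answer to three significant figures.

X ≈ 1480 mg/L

Solving the biomass balance for X: X = Y Q (S₀−S) θ_c / [V (1+k_d θ_c)] = 0.628 × 1090 × (288 − 10.2) × 16.1 / [726 × (1 + 0.115 × 16.1)] = 1479 mg/L.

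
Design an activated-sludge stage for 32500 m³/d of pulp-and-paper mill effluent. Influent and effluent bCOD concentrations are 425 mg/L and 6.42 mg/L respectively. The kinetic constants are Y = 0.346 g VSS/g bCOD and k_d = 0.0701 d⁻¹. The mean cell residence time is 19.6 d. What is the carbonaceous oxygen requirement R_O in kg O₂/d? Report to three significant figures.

The observed yield is Y_obs = Y/(1 + k_d·θ_c) = 0.346 / (1 + 0.0701 × 19.6) = 0.346 / 2.374 = 0.1457 g VSS per g bCOD removed.
ΔS = 425 − 6.42 = 418.6 mg/L, so the substrate removal rate is 32500 × 418.6/1000 = 13604 kg bCOD/d.
Net sludge production P_X = 0.1457 × 13604 = 1983 kg VSS/d.
R_O = Q·ΔS − 1.42 P_X = 13604 − 2815 = 10788 kg O₂/d.

R_O ≈ 10800 kg O₂/d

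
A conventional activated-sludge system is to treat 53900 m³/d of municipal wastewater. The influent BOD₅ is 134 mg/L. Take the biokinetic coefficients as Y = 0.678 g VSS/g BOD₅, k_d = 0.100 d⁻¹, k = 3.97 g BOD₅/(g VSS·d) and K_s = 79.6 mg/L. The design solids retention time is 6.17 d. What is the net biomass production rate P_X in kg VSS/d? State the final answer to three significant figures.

From the Monod/SRT balance for a CMAS, S = K_s·(1+k_d θ_c)/[θ_c·(Y k − k_d) − 1] = 79.6 × (1 + 0.100 × 6.17) / [6.17 × (0.678 × 3.97 − 0.100) − 1] = 128.7 / 14.99 = 8.586 mg/L.
Y_obs = Y / (1 + k_d θ_c) = 0.678 / (1 + 0.100 × 6.17) = 0.678 / 1.617 = 0.4193.
Mass of BOD₅ removed per day: Q(S₀ − S) = 53900 × 125.4 g/m³ = 6760 kg/d.
So the net sludge growth is P_X = 0.4193 × 6760 = 2834 kg VSS/d.

P_X ≈ 2830 kg VSS/d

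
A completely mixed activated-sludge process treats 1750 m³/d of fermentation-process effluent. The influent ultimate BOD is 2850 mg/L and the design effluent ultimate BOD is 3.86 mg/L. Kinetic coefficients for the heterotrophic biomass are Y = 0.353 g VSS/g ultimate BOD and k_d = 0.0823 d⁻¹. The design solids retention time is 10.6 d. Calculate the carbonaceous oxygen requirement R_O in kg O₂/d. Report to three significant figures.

R_O ≈ 3650 kg O₂/d

The observed yield is Y_obs = Y/(1 + k_d·θ_c) = 0.353 / (1 + 0.0823 × 10.6) = 0.353 / 1.872 = 0.1885 g VSS per g ultimate BOD removed.
Q·(S₀ − S) = 1750 × (2850 − 3.86) × 10⁻³ = 4981 kg/d removed.
Biomass synthesised: P_X = Y_obs × 4981 = 939.0 kg VSS/d.
R_O = Q·(S₀ − S) − 1.42·P_X = 4981 − 1.42 × 939.0 = 3647 kg O₂/d.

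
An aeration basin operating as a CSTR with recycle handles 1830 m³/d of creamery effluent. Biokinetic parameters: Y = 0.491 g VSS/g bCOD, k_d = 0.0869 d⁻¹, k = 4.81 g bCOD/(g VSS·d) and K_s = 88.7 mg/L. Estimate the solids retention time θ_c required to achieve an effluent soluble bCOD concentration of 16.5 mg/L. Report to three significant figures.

θ_c ≈ 3.53 d

At the target effluent, Y k S/(K_s+S) = 0.491×4.81×16.5/105.2 = 0.3704 d⁻¹.
θ_c = 1/(μ − k_d) = 1/(0.3704 − 0.0869) = 1/0.2835 = 3.527 d.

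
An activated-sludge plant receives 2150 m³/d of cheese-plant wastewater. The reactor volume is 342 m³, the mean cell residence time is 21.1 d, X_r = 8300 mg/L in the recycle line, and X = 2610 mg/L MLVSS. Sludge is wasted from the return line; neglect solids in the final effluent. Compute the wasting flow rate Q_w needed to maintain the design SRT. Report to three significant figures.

Wasting from the return line (neglecting effluent solids): Q_w = V·X / (θ_c·X_r) = 342.0 × 2610 / (21.1 × 8300) = 5.097 m³/d.

Q_w ≈ 5.10 m³/d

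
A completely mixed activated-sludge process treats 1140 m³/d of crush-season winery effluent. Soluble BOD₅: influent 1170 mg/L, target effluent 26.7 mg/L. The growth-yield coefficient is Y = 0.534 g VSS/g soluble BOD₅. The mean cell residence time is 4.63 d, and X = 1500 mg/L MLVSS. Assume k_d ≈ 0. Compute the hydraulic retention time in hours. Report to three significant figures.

With k_d = 0 the design equation reduces to V = Y Q (S₀−S) θ_c / X = 0.534 × 1140 × (1170 − 26.7) × 4.63 / 1500 = 2148 m³.
Hydraulic retention time τ = V/Q = 2148 / 1140 = 1.884 d = 45.23 h.

τ ≈ 45.2 h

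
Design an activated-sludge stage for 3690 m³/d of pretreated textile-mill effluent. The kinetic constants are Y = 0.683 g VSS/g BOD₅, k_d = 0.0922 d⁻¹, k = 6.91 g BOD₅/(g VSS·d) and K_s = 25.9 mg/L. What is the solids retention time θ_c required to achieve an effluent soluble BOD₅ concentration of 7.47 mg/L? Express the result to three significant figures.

θ_c ≈ 1.04 d

Specific growth rate at S = 7.47 mg/L: μ = YkS/(K_s+S) = 0.683·6.91·7.47/(25.9+7.47) = 1.056 d⁻¹.
1/θ_c = 1.056 − 0.0922 = 0.9643 d⁻¹, so θ_c = 1.037 d.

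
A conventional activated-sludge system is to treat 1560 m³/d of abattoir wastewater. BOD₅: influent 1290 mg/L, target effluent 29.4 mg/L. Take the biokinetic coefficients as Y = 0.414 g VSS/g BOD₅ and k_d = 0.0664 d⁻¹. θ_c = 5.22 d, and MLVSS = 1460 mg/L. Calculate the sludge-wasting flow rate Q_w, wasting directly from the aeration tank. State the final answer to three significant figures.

Steady-state biomass mass balance: V·X·(1 + k_d·θ_c) = Y·Q·(S₀ − S)·θ_c, so V = 0.414 × 1560 × (1290 − 29.4) × 5.22 / [1460 × (1 + 0.0664 × 5.22)] = 4.25×10^6 / 1966 = 2162 m³.
Wasting from the aeration tank: Q_w = V / θ_c = 2162 / 5.22 = 414.1 m³/d.

Q_w ≈ 414 m³/d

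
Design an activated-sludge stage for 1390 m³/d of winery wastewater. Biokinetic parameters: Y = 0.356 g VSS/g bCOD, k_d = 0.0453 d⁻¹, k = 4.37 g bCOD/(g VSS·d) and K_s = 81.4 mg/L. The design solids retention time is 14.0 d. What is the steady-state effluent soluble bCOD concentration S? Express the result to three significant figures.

Effluent substrate depends only on kinetics and SRT: S = K_s(1 + k_d θ_c) / [θ_c(Yk − k_d) − 1] = 81.4 × (1 + 0.0453 × 14.0) / [14.0 × (0.356 × 4.37 − 0.0453) − 1] = 133.0 / 20.15 = 6.603 mg/L.

S ≈ 6.60 mg/L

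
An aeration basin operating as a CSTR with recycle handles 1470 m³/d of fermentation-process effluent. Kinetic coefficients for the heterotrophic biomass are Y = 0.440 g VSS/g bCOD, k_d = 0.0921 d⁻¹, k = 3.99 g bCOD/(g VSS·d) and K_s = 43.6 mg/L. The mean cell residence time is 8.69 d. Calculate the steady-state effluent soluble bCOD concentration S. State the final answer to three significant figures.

Effluent substrate depends only on kinetics and SRT: S = K_s(1 + k_d θ_c) / [θ_c(Yk − k_d) − 1] = 43.6 × (1 + 0.0921 × 8.69) / [8.69 × (0.440 × 3.99 − 0.0921) − 1] = 78.50 / 13.46 = 5.834 mg/L.

S ≈ 5.83 mg/L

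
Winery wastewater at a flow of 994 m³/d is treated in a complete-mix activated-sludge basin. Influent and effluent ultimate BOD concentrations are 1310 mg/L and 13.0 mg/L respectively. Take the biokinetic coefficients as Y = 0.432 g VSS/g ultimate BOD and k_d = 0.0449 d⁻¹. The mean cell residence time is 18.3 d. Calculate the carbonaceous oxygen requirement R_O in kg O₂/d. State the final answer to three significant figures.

R_O ≈ 855 kg O₂/d

The observed yield is Y_obs = Y/(1 + k_d·θ_c) = 0.432 / (1 + 0.0449 × 18.3) = 0.432 / 1.822 = 0.2371 g VSS per g ultimate BOD removed.
Substrate removed = Q·(S₀ − S) = 994 m³/d × (1310 − 13.0) g/m³ = 1.29×10^6 g/d = 1289 kg/d.
Net sludge production P_X = 0.2371 × 1289 = 305.7 kg VSS/d.
Carbonaceous O₂ demand = substrate oxidised − cell-mass equivalent = 1289 − 1.42 × 305.7 = 855.1 kg O₂/d.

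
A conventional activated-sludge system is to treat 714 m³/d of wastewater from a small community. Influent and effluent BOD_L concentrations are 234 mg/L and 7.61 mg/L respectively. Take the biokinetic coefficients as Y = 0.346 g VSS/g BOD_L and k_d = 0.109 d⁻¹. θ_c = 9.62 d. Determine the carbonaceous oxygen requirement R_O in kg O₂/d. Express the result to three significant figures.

The observed yield is Y_obs = Y/(1 + k_d·θ_c) = 0.346 / (1 + 0.109 × 9.62) = 0.346 / 2.049 = 0.1689 g VSS per g BOD_L removed.
Substrate removed = Q·(S₀ − S) = 714 m³/d × (234 − 7.61) g/m³ = 1.62×10^5 g/d = 161.6 kg/d.
P_X = Y_obs·Q·(S₀ − S) = 0.1689 × 161.6 = 27.30 kg VSS/d.
Carbonaceous O₂ demand = substrate oxidised − cell-mass equivalent = 161.6 − 1.42 × 27.30 = 122.9 kg O₂/d.

R_O ≈ 123 kg O₂/d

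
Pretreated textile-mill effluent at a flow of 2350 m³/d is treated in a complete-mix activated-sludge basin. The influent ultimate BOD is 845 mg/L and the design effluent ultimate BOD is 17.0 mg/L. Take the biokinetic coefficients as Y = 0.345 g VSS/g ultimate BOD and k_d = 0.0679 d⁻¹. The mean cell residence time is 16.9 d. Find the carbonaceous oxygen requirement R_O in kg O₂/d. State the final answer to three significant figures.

R_O ≈ 1500 kg O₂/d

The observed yield is Y_obs = Y/(1 + k_d·θ_c) = 0.345 / (1 + 0.0679 × 16.9) = 0.345 / 2.148 = 0.1607 g VSS per g ultimate BOD removed.
Q·(S₀ − S) = 2350 × (845 − 17.0) × 10⁻³ = 1946 kg/d removed.
P_X = Y_obs·Q·(S₀ − S) = 0.1607 × 1946 = 312.6 kg VSS/d.
Carbonaceous O₂ demand = substrate oxidised − cell-mass equivalent = 1946 − 1.42 × 312.6 = 1502 kg O₂/d.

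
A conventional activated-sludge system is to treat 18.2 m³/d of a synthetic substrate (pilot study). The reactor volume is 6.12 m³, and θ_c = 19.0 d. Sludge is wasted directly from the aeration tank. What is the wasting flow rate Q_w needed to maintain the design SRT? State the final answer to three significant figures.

With mixed-liquor wasting, θ_c = V/Q_w, so Q_w = V/θ_c = 6.120/19.0 = 0.3221 m³/d.

Q_w ≈ 0.322 m³/d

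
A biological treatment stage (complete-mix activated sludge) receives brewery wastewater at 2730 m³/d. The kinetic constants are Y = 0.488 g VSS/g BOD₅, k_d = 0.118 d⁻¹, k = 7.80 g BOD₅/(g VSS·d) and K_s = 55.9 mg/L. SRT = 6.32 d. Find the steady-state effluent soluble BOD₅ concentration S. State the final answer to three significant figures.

From the Monod/SRT balance for a CMAS, S = K_s·(1+k_d θ_c)/[θ_c·(Y k − k_d) − 1] = 55.9 × (1 + 0.118 × 6.32) / [6.32 × (0.488 × 7.80 − 0.118) − 1] = 97.59 / 22.31 = 4.374 mg/L.

S ≈ 4.37 mg/L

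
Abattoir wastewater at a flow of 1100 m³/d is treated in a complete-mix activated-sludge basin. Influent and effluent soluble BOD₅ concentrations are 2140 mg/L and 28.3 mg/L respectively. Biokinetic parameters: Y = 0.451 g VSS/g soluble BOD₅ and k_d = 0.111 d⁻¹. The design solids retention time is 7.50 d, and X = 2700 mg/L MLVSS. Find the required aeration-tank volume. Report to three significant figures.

V ≈ 1590 m³

Steady-state biomass mass balance: V·X·(1 + k_d·θ_c) = Y·Q·(S₀ − S)·θ_c, so V = 0.451 × 1100 × (2140 − 28.3) × 7.50 / [2700 × (1 + 0.111 × 7.50)] = 7.86×10^6 / 4948 = 1588 m³.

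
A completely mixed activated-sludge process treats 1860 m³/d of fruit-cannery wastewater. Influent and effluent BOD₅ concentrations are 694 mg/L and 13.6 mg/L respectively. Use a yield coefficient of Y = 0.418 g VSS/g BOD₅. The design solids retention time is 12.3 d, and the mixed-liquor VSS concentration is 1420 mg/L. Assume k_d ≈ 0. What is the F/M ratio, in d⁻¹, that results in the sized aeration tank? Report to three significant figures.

F/M ≈ 0.198 d⁻¹

With k_d = 0 the design equation reduces to V = Y Q (S₀−S) θ_c / X = 0.418 × 1860 × (694 − 13.6) × 12.3 / 1420 = 4582 m³.
F/M = Q·S₀ / (V·X) = 1860 × 694 / (4582 × 1420) = 0.1984 g BOD₅·(g VSS·d)⁻¹.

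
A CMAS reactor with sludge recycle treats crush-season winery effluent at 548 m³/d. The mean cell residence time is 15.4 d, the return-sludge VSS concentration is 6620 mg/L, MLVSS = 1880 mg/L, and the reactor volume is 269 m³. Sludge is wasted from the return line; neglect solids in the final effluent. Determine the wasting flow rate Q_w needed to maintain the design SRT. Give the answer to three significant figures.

Wasting from the return line (neglecting effluent solids): Q_w = V·X / (θ_c·X_r) = 269.0 × 1880 / (15.4 × 6620) = 4.961 m³/d.

Q_w ≈ 4.96 m³/d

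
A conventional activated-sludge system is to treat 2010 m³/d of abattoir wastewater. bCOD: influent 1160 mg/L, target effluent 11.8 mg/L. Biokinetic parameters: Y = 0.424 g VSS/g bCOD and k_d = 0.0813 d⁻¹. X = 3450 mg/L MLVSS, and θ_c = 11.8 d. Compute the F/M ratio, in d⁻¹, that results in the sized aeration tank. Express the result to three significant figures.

From the SRT design equation V = Y Q (S₀−S) θ_c / [X (1 + k_d θ_c)] = 0.424 × 2010 × (1160 − 11.8) × 11.8 / [3450 × (1 + 0.0813 × 11.8)] = 1.15×10^7 / 6760 = 1708 m³.
F/M = Q·S₀ / (V·X) = 2010 × 1160 / (1708 × 3450) = 0.3956 g bCOD·(g VSS·d)⁻¹.

F/M ≈ 0.396 d⁻¹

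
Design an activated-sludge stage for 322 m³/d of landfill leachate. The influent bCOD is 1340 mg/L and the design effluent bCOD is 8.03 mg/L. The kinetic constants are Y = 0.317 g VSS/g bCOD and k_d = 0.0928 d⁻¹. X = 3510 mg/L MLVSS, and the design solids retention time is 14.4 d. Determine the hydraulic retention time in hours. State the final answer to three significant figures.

From the SRT design equation V = Y Q (S₀−S) θ_c / [X (1 + k_d θ_c)] = 0.317 × 322 × (1340 − 8.03) × 14.4 / [3510 × (1 + 0.0928 × 14.4)] = 1.96×10^6 / 8200 = 238.7 m³.
HRT = V/Q = 238.7 m³ / 322 m³·d⁻¹ = 0.7414 d × 24 = 17.79 h.

τ ≈ 17.8 h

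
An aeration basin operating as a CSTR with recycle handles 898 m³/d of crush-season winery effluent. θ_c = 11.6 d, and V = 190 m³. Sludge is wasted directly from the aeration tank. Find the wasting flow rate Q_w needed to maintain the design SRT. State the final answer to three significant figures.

With mixed-liquor wasting, θ_c = V/Q_w, so Q_w = V/θ_c = 190.0/11.6 = 16.38 m³/d.

Q_w ≈ 16.4 m³/d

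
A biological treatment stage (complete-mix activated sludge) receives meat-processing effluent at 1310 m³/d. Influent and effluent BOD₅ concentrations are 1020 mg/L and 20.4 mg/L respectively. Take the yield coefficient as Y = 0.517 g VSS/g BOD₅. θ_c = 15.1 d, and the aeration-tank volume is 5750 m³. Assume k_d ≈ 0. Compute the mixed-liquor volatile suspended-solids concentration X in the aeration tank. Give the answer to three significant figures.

X ≈ 1780 mg/L

Without decay, X = Y Q (S₀−S) θ_c / V = 0.517 × 1310 × (1020 − 20.4) × 15.1 / 5750 = 1778 mg/L.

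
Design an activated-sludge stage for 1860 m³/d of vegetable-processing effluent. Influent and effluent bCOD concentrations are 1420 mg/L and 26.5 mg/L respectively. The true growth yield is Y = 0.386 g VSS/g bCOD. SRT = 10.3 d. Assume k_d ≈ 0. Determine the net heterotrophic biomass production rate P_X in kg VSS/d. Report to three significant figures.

P_X ≈ 1000 kg VSS/d

With endogenous decay neglected, the observed yield equals the true yield: Y_obs = Y = 0.386 g VSS/g bCOD.
Mass of bCOD removed per day: Q(S₀ − S) = 1860 × 1394 g/m³ = 2592 kg/d.
Biomass produced: P_X = Y_obs·Q·ΔS = 0.3860 × 2592 ≈ 1000 kg VSS/d.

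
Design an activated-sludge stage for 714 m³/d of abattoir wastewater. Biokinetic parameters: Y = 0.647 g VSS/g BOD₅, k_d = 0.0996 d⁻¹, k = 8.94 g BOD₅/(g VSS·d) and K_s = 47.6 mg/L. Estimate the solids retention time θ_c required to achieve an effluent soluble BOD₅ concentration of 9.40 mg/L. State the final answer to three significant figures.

θ_c ≈ 1.17 d

At the target effluent, Y k S/(K_s+S) = 0.647×8.94×9.40/57.00 = 0.9539 d⁻¹.
Then 1/θ_c = μ − k_d = 0.9539 − 0.0996 = 0.8543 d⁻¹, giving θ_c = 1.171 d.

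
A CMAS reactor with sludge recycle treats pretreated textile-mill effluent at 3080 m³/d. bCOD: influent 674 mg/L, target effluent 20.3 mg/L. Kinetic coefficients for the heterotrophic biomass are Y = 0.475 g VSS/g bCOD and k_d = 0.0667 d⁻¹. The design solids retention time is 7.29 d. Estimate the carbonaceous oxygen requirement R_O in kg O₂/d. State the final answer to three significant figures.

R_O ≈ 1100 kg O₂/d

Y_obs = Y / (1 + k_d θ_c) = 0.475 / (1 + 0.0667 × 7.29) = 0.475 / 1.486 = 0.3196.
ΔS = 674 − 20.3 = 653.7 mg/L, so the substrate removal rate is 3080 × 653.7/1000 = 2013 kg bCOD/d.
Biomass synthesised: P_X = Y_obs × 2013 = 643.5 kg VSS/d.
R_O = Q·(S₀ − S) − 1.42·P_X = 2013 − 1.42 × 643.5 = 1100 kg O₂/d.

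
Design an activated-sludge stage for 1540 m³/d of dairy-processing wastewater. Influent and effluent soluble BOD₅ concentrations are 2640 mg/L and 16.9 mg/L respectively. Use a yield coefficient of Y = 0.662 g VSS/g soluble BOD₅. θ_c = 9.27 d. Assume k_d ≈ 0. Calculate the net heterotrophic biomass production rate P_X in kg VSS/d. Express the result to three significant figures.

Since k_d ≈ 0, Y_obs = Y = 0.662 g VSS/g soluble BOD₅.
ΔS = 2640 − 16.9 = 2623 mg/L, so the substrate removal rate is 1540 × 2623/1000 = 4040 kg soluble BOD₅/d.
Net biomass production P_X = Y_obs × Q·(S₀ − S) = 0.6620 × 4040 = 2674 kg VSS/d.

P_X ≈ 2670 kg VSS/d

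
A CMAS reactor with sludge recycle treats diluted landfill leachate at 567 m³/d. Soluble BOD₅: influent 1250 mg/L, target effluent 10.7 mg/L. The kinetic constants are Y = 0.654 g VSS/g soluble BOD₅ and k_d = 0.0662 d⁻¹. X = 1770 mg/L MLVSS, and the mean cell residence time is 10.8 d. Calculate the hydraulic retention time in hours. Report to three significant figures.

Rearranging the biomass balance for a CMAS with decay, V = Y·Q·ΔS·θ_c / [X·(1+k_d θ_c)] = 0.654 × 567 × (1250 − 10.7) × 10.8 / [1770 × (1 + 0.0662 × 10.8)] = 4.96×10^6 / 3035 = 1635 m³.
τ = V/Q = 1635/567 = 2.884 d, or 69.21 h.

τ ≈ 69.2 h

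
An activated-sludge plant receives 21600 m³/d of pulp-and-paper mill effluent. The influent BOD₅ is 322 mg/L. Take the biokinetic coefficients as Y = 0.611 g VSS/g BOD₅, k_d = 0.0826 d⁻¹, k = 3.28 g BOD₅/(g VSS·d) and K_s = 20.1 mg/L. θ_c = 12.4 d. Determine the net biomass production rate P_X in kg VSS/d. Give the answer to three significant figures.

For a completely mixed reactor with recycle the Lawrence–McCarty relation gives S = K_s·(1 + k_d·θ_c) / [θ_c·(Y·k − k_d) − 1] = 20.1 × (1 + 0.0826 × 12.4) / [12.4 × (0.611 × 3.28 − 0.0826) − 1] = 40.69 / 22.83 = 1.782 mg/L.
The observed yield is Y_obs = Y/(1 + k_d·θ_c) = 0.611 / (1 + 0.0826 × 12.4) = 0.611 / 2.024 = 0.3018 g VSS per g BOD₅ removed.
Q·(S₀ − S) = 21600 × (322 − 1.78) × 10⁻³ = 6917 kg/d removed.
Biomass produced: P_X = Y_obs·Q·ΔS = 0.3018 × 6917 ≈ 2088 kg VSS/d.

P_X ≈ 2090 kg VSS/d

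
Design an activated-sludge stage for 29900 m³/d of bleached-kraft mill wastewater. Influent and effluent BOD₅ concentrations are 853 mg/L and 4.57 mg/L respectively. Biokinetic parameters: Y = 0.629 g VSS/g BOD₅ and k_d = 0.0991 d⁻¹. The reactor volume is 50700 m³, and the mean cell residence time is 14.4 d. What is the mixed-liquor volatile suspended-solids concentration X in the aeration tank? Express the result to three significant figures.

From V·X·(1 + k_d·θ_c) = Y·Q·(S₀ − S)·θ_c: X = 0.629 × 29900 × (853 − 4.57) × 14.4 / [50700 × (1 + 0.0991 × 14.4)] = 1867 mg/L.

X ≈ 1870 mg/L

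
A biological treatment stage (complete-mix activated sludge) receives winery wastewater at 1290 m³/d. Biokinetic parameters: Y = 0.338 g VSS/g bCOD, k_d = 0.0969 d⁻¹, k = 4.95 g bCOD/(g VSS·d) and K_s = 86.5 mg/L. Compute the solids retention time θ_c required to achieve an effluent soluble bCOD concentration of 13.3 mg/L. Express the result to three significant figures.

From 1/θ_c = Y·k·S/(K_s + S) − k_d: Y·k·S/(K_s+S) = 0.338 × 4.95 × 13.3 / (86.5 + 13.3) = 0.2230 d⁻¹.
1/θ_c = 0.2230 − 0.0969 = 0.1261 d⁻¹, so θ_c = 7.932 d.

θ_c ≈ 7.93 d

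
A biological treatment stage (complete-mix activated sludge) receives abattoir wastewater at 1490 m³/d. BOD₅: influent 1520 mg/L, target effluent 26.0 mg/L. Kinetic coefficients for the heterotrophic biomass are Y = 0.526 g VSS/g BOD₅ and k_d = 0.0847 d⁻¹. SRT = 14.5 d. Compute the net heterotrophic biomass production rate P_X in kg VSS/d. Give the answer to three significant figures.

P_X ≈ 526 kg VSS/d

The observed yield is Y_obs = Y/(1 + k_d·θ_c) = 0.526 / (1 + 0.0847 × 14.5) = 0.526 / 2.228 = 0.2361 g VSS per g BOD₅ removed.
Q·(S₀ − S) = 1490 × (1520 − 26.0) × 10⁻³ = 2226 kg/d removed.
Net biomass production P_X = Y_obs × Q·(S₀ − S) = 0.2361 × 2226 = 525.5 kg VSS/d.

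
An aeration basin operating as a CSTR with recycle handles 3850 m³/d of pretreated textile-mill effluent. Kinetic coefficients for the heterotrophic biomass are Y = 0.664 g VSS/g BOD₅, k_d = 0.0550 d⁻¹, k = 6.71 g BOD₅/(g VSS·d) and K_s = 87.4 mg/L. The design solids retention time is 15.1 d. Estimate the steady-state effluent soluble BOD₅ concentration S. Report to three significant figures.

Effluent substrate depends only on kinetics and SRT: S = K_s(1 + k_d θ_c) / [θ_c(Yk − k_d) − 1] = 87.4 × (1 + 0.0550 × 15.1) / [15.1 × (0.664 × 6.71 − 0.0550) − 1] = 160.0 / 65.45 = 2.445 mg/L.

S ≈ 2.44 mg/L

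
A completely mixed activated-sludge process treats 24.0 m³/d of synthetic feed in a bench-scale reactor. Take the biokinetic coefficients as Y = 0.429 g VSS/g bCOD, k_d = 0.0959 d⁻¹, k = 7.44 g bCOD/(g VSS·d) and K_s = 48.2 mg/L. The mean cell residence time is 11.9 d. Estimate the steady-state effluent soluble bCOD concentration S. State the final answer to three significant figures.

For a completely mixed reactor with recycle the Lawrence–McCarty relation gives S = K_s·(1 + k_d·θ_c) / [θ_c·(Y·k − k_d) − 1] = 48.2 × (1 + 0.0959 × 11.9) / [11.9 × (0.429 × 7.44 − 0.0959) − 1] = 103.2 / 35.84 = 2.880 mg/L.

S ≈ 2.88 mg/L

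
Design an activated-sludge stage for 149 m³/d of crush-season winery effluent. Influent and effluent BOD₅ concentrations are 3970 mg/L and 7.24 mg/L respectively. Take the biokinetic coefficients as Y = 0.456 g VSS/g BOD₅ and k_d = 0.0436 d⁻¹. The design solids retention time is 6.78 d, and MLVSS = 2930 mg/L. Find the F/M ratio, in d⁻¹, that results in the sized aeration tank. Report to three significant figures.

Rearranging the biomass balance for a CMAS with decay, V = Y·Q·ΔS·θ_c / [X·(1+k_d θ_c)] = 0.456 × 149 × (3970 − 7.24) × 6.78 / [2930 × (1 + 0.0436 × 6.78)] = 1.83×10^6 / 3796 = 480.9 m³.
F/M = Q·S₀ / (V·X) = 149 × 3970 / (480.9 × 2930) = 0.4198 g BOD₅·(g VSS·d)⁻¹.

F/M ≈ 0.420 d⁻¹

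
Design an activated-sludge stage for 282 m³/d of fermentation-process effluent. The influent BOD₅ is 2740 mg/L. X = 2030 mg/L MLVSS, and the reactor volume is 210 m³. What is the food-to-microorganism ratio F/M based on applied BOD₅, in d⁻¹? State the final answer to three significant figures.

F/M ≈ 1.81 d⁻¹

F/M = applied load / biomass = Q·S₀/(V·X) = 282 × 2740 / (210.0 × 2030) = 1.813 d⁻¹.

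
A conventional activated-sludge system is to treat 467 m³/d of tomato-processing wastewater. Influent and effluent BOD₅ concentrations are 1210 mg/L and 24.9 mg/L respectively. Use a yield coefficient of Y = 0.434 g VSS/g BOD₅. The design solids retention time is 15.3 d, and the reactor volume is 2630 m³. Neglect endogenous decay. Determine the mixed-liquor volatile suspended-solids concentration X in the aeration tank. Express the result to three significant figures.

X ≈ 1400 mg/L

X = Y·Q·ΔS·θ_c / V = 0.434 × 467 × (1210 − 24.9) × 15.3 / 2630 = 1397 mg/L.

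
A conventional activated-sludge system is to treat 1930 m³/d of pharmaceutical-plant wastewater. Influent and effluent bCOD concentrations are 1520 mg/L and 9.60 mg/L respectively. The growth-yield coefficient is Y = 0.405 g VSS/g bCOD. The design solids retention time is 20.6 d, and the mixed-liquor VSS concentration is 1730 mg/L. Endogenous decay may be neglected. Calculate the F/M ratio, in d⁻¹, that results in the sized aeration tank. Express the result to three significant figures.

Biomass mass balance (decay neglected): V·X = Y·Q·(S₀ − S)·θ_c, so V = 0.405 × 1930 × (1520 − 9.60) × 20.6 / 1730 = 14058 m³.
F/M = applied load / biomass = Q·S₀/(V·X) = 1930 × 1520 / (14058 × 1730) = 0.1206 d⁻¹.

F/M ≈ 0.121 d⁻¹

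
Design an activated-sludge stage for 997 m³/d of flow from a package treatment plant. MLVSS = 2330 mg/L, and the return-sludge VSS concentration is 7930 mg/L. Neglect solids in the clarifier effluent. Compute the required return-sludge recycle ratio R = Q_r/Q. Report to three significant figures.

Mass balance around the secondary clarifier (neglecting effluent solids): R = X / (X_r − X) = 2330 / (7930 − 2330) = 0.4161.

R ≈ 0.416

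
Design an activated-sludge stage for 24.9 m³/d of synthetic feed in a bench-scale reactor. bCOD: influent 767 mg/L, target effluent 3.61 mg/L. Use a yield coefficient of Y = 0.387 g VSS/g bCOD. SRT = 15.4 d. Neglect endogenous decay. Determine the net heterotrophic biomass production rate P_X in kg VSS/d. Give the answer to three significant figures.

With endogenous decay neglected, the observed yield equals the true yield: Y_obs = Y = 0.387 g VSS/g bCOD.
Mass of bCOD removed per day: Q(S₀ − S) = 24.9 × 763.4 g/m³ = 19.01 kg/d.
So the net sludge growth is P_X = 0.3870 × 19.01 = 7.356 kg VSS/d.

P_X ≈ 7.36 kg VSS/d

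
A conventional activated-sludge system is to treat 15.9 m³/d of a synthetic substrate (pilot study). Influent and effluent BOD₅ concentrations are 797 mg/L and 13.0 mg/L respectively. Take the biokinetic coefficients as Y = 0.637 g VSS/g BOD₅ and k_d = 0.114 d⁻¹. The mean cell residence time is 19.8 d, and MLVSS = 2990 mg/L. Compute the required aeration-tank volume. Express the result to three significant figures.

V ≈ 16.1 m³

From the SRT design equation V = Y Q (S₀−S) θ_c / [X (1 + k_d θ_c)] = 0.637 × 15.9 × (797 − 13.0) × 19.8 / [2990 × (1 + 0.114 × 19.8)] = 1.57×10^5 / 9739 = 16.14 m³.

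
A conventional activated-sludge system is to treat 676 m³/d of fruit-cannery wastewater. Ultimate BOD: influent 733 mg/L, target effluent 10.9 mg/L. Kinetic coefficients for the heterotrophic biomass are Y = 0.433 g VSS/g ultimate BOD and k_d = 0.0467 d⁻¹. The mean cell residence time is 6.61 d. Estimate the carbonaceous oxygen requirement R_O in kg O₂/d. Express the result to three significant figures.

R_O ≈ 259 kg O₂/d

Observed yield with endogenous decay: Y_obs = Y / (1 + k_d·θ_c) = 0.433 / (1 + 0.0467 × 6.61) = 0.433 / 1.309 = 0.3309 g VSS/g ultimate BOD.
Q·(S₀ − S) = 676 × (733 − 10.9) × 10⁻³ = 488.1 kg/d removed.
P_X = Y_obs·Q·(S₀ − S) = 0.3309 × 488.1 = 161.5 kg VSS/d.
R_O = Q·(S₀ − S) − 1.42·P_X = 488.1 − 1.42 × 161.5 = 258.8 kg O₂/d.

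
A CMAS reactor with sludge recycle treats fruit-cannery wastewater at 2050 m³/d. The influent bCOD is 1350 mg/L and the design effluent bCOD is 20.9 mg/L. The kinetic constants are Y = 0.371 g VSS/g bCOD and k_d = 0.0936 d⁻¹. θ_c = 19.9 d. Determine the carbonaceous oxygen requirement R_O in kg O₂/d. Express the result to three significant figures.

Observed yield with endogenous decay: Y_obs = Y / (1 + k_d·θ_c) = 0.371 / (1 + 0.0936 × 19.9) = 0.371 / 2.863 = 0.1296 g VSS/g bCOD.
Substrate removed = Q·(S₀ − S) = 2050 m³/d × (1350 − 20.9) g/m³ = 2.72×10^6 g/d = 2725 kg/d.
P_X = Y_obs·Q·(S₀ − S) = 0.1296 × 2725 = 353.1 kg VSS/d.
Carbonaceous O₂ demand = substrate oxidised − cell-mass equivalent = 2725 − 1.42 × 353.1 = 2223 kg O₂/d.

R_O ≈ 2220 kg O₂/d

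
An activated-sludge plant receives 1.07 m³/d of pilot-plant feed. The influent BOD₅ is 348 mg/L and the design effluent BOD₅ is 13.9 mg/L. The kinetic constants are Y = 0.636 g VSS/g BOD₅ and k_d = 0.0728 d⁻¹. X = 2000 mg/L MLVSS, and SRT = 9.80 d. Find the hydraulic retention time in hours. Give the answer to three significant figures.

τ ≈ 14.6 h

Rearranging the biomass balance for a CMAS with decay, V = Y·Q·ΔS·θ_c / [X·(1+k_d θ_c)] = 0.636 × 1.07 × (348 − 13.9) × 9.80 / [2000 × (1 + 0.0728 × 9.80)] = 2.23×10^3 / 3427 = 0.6502 m³.
HRT = V/Q = 0.6502 m³ / 1.07 m³·d⁻¹ = 0.6077 d × 24 = 14.58 h.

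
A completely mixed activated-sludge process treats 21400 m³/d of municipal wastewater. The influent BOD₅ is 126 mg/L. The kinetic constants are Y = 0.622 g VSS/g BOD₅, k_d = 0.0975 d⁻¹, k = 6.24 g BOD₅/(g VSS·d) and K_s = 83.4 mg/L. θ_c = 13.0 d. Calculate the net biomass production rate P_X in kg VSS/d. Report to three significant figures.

P_X ≈ 717 kg VSS/d

For a completely mixed reactor with recycle the Lawrence–McCarty relation gives S = K_s·(1 + k_d·θ_c) / [θ_c·(Y·k − k_d) − 1] = 83.4 × (1 + 0.0975 × 13.0) / [13.0 × (0.622 × 6.24 − 0.0975) − 1] = 189.1 / 48.19 = 3.924 mg/L.
Observed yield with endogenous decay: Y_obs = Y / (1 + k_d·θ_c) = 0.622 / (1 + 0.0975 × 13.0) = 0.622 / 2.268 = 0.2743 g VSS/g BOD₅.
ΔS = 126 − 3.92 = 122.1 mg/L, so the substrate removal rate is 21400 × 122.1/1000 = 2613 kg BOD₅/d.
So the net sludge growth is P_X = 0.2743 × 2613 = 716.6 kg VSS/d.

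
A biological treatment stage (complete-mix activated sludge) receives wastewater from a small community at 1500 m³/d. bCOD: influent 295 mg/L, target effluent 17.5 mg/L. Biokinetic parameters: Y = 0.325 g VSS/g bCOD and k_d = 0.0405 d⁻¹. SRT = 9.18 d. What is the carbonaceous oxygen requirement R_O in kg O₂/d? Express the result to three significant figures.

Correct the yield for decay: Y_obs = Y/(1 + k_d θ_c) = 0.325 / (1 + 0.0405 × 9.18) = 0.325 / 1.372 = 0.2369.
Mass of bCOD removed per day: Q(S₀ − S) = 1500 × 277.5 g/m³ = 416.2 kg/d.
Net sludge production P_X = 0.2369 × 416.2 = 98.62 kg VSS/d.
R_O = Q·ΔS − 1.42 P_X = 416.2 − 140.0 = 276.2 kg O₂/d.

R_O ≈ 276 kg O₂/d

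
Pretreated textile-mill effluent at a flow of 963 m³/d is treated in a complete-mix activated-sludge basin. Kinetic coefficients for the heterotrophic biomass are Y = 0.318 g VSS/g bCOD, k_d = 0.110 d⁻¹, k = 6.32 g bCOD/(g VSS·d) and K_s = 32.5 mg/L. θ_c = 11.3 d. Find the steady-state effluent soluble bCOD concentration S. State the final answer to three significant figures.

From the Monod/SRT balance for a CMAS, S = K_s·(1+k_d θ_c)/[θ_c·(Y k − k_d) − 1] = 32.5 × (1 + 0.110 × 11.3) / [11.3 × (0.318 × 6.32 − 0.110) − 1] = 72.90 / 20.47 = 3.562 mg/L.

S ≈ 3.56 mg/L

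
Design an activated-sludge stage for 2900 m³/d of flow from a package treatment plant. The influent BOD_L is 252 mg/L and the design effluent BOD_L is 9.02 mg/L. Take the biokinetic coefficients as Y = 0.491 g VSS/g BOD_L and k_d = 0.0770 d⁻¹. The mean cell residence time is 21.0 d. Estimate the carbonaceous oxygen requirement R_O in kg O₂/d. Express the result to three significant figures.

R_O ≈ 517 kg O₂/d

The observed yield is Y_obs = Y/(1 + k_d·θ_c) = 0.491 / (1 + 0.0770 × 21.0) = 0.491 / 2.617 = 0.1876 g VSS per g BOD_L removed.
Substrate removed = Q·(S₀ − S) = 2900 m³/d × (252 − 9.02) g/m³ = 7.05×10^5 g/d = 704.6 kg/d.
Net sludge production P_X = 0.1876 × 704.6 = 132.2 kg VSS/d.
R_O = Q·(S₀ − S) − 1.42·P_X = 704.6 − 1.42 × 132.2 = 516.9 kg O₂/d.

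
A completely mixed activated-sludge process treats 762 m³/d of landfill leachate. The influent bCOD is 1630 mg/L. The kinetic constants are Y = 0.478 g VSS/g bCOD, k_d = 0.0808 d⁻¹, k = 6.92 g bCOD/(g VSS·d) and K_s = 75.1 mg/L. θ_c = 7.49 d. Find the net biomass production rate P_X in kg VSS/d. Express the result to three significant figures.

Effluent substrate depends only on kinetics and SRT: S = K_s(1 + k_d θ_c) / [θ_c(Yk − k_d) − 1] = 75.1 × (1 + 0.0808 × 7.49) / [7.49 × (0.478 × 6.92 − 0.0808) − 1] = 120.5 / 23.17 = 5.203 mg/L.
Correct the yield for decay: Y_obs = Y/(1 + k_d θ_c) = 0.478 / (1 + 0.0808 × 7.49) = 0.478 / 1.605 = 0.2978.
Q·(S₀ − S) = 762 × (1630 − 5.20) × 10⁻³ = 1238 kg/d removed.
Biomass produced: P_X = Y_obs·Q·ΔS = 0.2978 × 1238 ≈ 368.7 kg VSS/d.

P_X ≈ 369 kg VSS/d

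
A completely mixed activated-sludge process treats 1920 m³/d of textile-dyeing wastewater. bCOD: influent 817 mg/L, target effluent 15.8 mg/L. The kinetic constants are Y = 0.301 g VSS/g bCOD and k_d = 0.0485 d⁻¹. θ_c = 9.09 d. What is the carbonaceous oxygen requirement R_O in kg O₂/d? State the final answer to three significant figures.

R_O ≈ 1080 kg O₂/d

Correct the yield for decay: Y_obs = Y/(1 + k_d θ_c) = 0.301 / (1 + 0.0485 × 9.09) = 0.301 / 1.441 = 0.2089.
Q·(S₀ − S) = 1920 × (817 − 15.8) × 10⁻³ = 1538 kg/d removed.
Net sludge production P_X = 0.2089 × 1538 = 321.4 kg VSS/d.
R_O = Q·ΔS − 1.42 P_X = 1538 − 456.3 = 1082 kg O₂/d.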